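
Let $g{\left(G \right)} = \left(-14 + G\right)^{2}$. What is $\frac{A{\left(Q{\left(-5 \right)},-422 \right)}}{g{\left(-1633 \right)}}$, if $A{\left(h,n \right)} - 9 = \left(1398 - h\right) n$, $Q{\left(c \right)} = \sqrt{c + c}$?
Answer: $- \frac{196649}{904203} + \frac{422 i \sqrt{10}}{2712609} \approx -0.21748 + 0.00049196 i$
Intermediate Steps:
$Q{\left(c \right)} = \sqrt{2} \sqrt{c}$ ($Q{\left(c \right)} = \sqrt{2 c} = \sqrt{2} \sqrt{c}$)
$A{\left(h,n \right)} = 9 + n \left(1398 - h\right)$ ($A{\left(h,n \right)} = 9 + \left(1398 - h\right) n = 9 + n \left(1398 - h\right)$)
$\frac{A{\left(Q{\left(-5 \right)},-422 \right)}}{g{\left(-1633 \right)}} = \frac{9 + 1398 \left(-422\right) - \sqrt{2} \sqrt{-5} \left(-422\right)}{\left(-14 - 1633\right)^{2}} = \frac{9 - 589956 - \sqrt{2} i \sqrt{5} \left(-422\right)}{\left(-1647\right)^{2}} = \frac{9 - 589956 - i \sqrt{10} \left(-422\right)}{2712609} = \left(9 - 589956 + 422 i \sqrt{10}\right) \frac{1}{2712609} = \left(-589947 + 422 i \sqrt{10}\right) \frac{1}{2712609} = - \frac{196649}{904203} + \frac{422 i \sqrt{10}}{2712609}$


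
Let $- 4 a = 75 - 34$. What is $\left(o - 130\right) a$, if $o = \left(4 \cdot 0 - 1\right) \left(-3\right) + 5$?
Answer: $\frac{2501}{2} \approx 1250.5$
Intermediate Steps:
$a = - \frac{41}{4}$ ($a = - \frac{75 - 34}{4} = \left(- \frac{1}{4}\right) 41 = - \frac{41}{4} \approx -10.25$)
$o = 8$ ($o = \left(0 - 1\right) \left(-3\right) + 5 = \left(-1\right) \left(-3\right) + 5 = 3 + 5 = 8$)
$\left(o - 130\right) a = \left(8 - 130\right) \left(- \frac{41}{4}\right) = \left(-122\right) \left(- \frac{41}{4}\right) = \frac{2501}{2}$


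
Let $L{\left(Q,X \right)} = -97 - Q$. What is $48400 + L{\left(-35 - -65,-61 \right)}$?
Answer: $48273$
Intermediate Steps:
$48400 + L{\left(-35 - -65,-61 \right)} = 48400 - \left(62 + 65\right) = 48400 - 127 = 48273$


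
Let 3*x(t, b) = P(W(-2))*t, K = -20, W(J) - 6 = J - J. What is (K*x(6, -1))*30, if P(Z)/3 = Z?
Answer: -21600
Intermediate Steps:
W(J) = 6 (W(J) = 6 + (J - J) = 6 + 0 = 6)
P(Z) = 3*Z
x(t, b) = 6*t (x(t, b) = ((3*6)*t)/3 = (18*t)/3 = 6*t)
(K*x(6, -1))*30 = -120*6*30 = -20*36*30 = -720*30 = -21600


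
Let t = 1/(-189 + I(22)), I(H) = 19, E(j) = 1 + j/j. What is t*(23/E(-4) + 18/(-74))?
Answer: -49/740 ≈ -0.066216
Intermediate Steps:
E(j) = 2 (E(j) = 1 + 1 = 2)
t = -1/170 (t = 1/(-189 + 19) = 1/(-170) = -1/170 ≈ -0.0058824)
t*(23/E(-4) + 18/(-74)) = -(23/2 + 18/(-74))/170 = -(23*(1/2) + 18*(-1/74))/170 = -(23/2 - 9/37)/170 = -1/170*833/74 = -49/740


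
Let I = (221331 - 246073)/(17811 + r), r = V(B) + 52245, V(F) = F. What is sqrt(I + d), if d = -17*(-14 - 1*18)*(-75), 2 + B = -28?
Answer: I*sqrt(50017568041023)/35013 ≈ 201.99*I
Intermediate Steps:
B = -30 (B = -2 - 28 = -30)
d = -40800 (d = -17*(-14 - 18)*(-75) = -17*(-32)*(-75) = 544*(-75) = -40800)
r = 52215 (r = -30 + 52245 = 52215)
I = -12371/35013 (I = (221331 - 246073)/(17811 + 52215) = -24742/70026 = -24742*1/70026 = -12371/35013 ≈ -0.35333)
sqrt(I + d) = sqrt(-12371/35013 - 40800) = sqrt(-1428542771/35013) = I*sqrt(50017568041023)/35013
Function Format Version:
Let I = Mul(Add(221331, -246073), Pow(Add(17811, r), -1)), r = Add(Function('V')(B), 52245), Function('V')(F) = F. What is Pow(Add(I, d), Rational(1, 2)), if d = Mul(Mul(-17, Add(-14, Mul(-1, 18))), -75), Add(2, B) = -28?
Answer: Mul(Rational(1, 35013), I, Pow(50017568041023, Rational(1, 2))) ≈ Mul(201.99, I)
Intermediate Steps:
B = -30 (B = Add(-2, -28) = -30)
d = -40800 (d = Mul(Mul(-17, Add(-14, -18)), -75) = Mul(Mul(-17, -32), -75) = Mul(544, -75) = -40800)
r = 52215 (r = Add(-30, 52245) = 52215)
I = Rational(-12371, 35013) (I = Mul(Add(221331, -246073), Pow(Add(17811, 52215), -1)) = Mul(-24742, Pow(70026, -1)) = Mul(-24742, Rational(1, 70026)) = Rational(-12371, 35013) ≈ -0.35333)
Pow(Add(I, d), Rational(1, 2)) = Pow(Add(Rational(-12371, 35013), -40800), Rational(1, 2)) = Pow(Rational(-1428542771, 35013), Rational(1, 2)) = Mul(Rational(1, 35013), I, Pow(50017568041023, Rational(1, 2)))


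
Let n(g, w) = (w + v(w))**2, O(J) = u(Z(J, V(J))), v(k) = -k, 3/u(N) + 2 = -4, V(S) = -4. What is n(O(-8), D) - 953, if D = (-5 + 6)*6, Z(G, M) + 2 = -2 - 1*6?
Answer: -953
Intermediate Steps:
Z(G, M) = -10 (Z(G, M) = -2 + (-2 - 1*6) = -2 + (-2 - 6) = -2 - 8 = -10)
u(N) = -1/2 (u(N) = 3/(-2 - 4) = 3/(-6) = 3*(-1/6) = -1/2)
D = 6 (D = 1*6 = 6)
O(J) = -1/2
n(g, w) = 0 (n(g, w) = (w - w)**2 = 0**2 = 0)
n(O(-8), D) - 953 = 0 - 953 = -953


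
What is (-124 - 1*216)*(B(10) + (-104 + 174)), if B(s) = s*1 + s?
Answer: -30600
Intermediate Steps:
B(s) = 2*s (B(s) = s + s = 2*s)
(-124 - 1*216)*(B(10) + (-104 + 174)) = (-124 - 1*216)*(2*10 + (-104 + 174)) = (-124 - 216)*(20 + 70) = -340*90 = -30600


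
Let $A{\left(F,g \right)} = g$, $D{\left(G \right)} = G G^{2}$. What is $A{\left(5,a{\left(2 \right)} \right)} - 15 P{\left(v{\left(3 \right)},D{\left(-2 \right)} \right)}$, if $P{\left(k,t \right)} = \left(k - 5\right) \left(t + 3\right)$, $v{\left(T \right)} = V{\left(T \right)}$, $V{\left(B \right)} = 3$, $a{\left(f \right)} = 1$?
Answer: $-149$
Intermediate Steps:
$D{\left(G \right)} = G^{3}$
$v{\left(T \right)} = 3$
$P{\left(k,t \right)} = \left(-5 + k\right) \left(3 + t\right)$
$A{\left(5,a{\left(2 \right)} \right)} - 15 P{\left(v{\left(3 \right)},D{\left(-2 \right)} \right)} = 1 - 15 \left(-15 - 5 \left(-2\right)^{3} + 3 \cdot 3 + 3 \left(-2\right)^{3}\right) = 1 - 15 \left(-15 - -40 + 9 + 3 \left(-8\right)\right) = 1 - 15 \left(-15 + 40 + 9 - 24\right) = 1 - 150 = -149$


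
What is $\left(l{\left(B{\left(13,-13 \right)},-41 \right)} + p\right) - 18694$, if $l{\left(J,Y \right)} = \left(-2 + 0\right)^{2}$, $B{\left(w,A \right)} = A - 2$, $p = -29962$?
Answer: $-48652$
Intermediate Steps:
$B{\left(w,A \right)} = -2 + A$ ($B{\left(w,A \right)} = A - 2 = -2 + A$)
$l{\left(J,Y \right)} = 4$ ($l{\left(J,Y \right)} = \left(-2\right)^{2} = 4$)
$\left(l{\left(B{\left(13,-13 \right)},-41 \right)} + p\right) - 18694 = \left(4 - 29962\right) - 18694 = -29958 - 18694 = -48652$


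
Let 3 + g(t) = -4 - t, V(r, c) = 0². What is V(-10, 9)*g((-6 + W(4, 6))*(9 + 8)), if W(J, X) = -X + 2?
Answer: 0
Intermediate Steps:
V(r, c) = 0
W(J, X) = 2 - X
g(t) = -7 - t (g(t) = -3 + (-4 - t) = -7 - t)
V(-10, 9)*g((-6 + W(4, 6))*(9 + 8)) = 0*(-7 - (-6 + (2 - 1*6))*(9 + 8)) = 0*(-7 - (-6 + (2 - 6))*17) = 0*(-7 - (-6 - 4)*17) = 0*(-7 - (-10)*17) = 0*(-7 - 1*(-170)) = 0*(-7 + 170) = 0*163 = 0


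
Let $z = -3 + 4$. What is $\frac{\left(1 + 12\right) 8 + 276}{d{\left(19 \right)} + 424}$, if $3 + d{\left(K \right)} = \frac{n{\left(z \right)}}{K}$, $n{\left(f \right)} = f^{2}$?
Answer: $\frac{361}{400} \approx 0.9025$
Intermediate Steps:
$z = 1$
$d{\left(K \right)} = -3 + \frac{1}{K}$ ($d{\left(K \right)} = -3 + \frac{1^{2}}{K} = -3 + 1 \frac{1}{K} = -3 + \frac{1}{K}$)
$\frac{\left(1 + 12\right) 8 + 276}{d{\left(19 \right)} + 424} = \frac{\left(1 + 12\right) 8 + 276}{\left(-3 + \frac{1}{19}\right) + 424} = \frac{13 \cdot 8 + 276}{\left(-3 + \frac{1}{19}\right) + 424} = \frac{104 + 276}{- \frac{56}{19} + 424} = \frac{380}{\frac{8000}{19}} = 380 \cdot \frac{19}{8000} = \frac{361}{400}$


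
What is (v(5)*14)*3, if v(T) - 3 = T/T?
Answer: 168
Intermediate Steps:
v(T) = 4 (v(T) = 3 + T/T = 3 + 1 = 4)
(v(5)*14)*3 = (4*14)*3 = 56*3 = 168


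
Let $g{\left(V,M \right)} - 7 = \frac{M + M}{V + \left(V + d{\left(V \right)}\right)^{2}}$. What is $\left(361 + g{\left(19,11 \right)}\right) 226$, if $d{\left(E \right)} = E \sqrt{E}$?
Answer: $\frac{186029997532}{2236775} - \frac{9944 \sqrt{19}}{117725} \approx 83169.0$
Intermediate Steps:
$d{\left(E \right)} = E^{\frac{3}{2}}$
$g{\left(V,M \right)} = 7 + \frac{2 M}{V + \left(V + V^{\frac{3}{2}}\right)^{2}}$ ($g{\left(V,M \right)} = 7 + \frac{M + M}{V + \left(V + V^{\frac{3}{2}}\right)^{2}} = 7 + \frac{2 M}{V + \left(V + V^{\frac{3}{2}}\right)^{2}}$)
$\left(361 + g{\left(19,11 \right)}\right) 226 = \left(361 + \frac{2 \cdot 11 + 7 \cdot 19 + 7 \left(19 + 19^{\frac{3}{2}}\right)^{2}}{19 + \left(19 + 19^{\frac{3}{2}}\right)^{2}}\right) 226 = \left(361 + \frac{22 + 133 + 7 \left(19 + 19 \sqrt{19}\right)^{2}}{19 + \left(19 + 19 \sqrt{19}\right)^{2}}\right) 226 = \left(361 + \frac{155 + 7 \left(19 + 19 \sqrt{19}\right)^{2}}{19 + \left(19 + 19 \sqrt{19}\right)^{2}}\right) 226 = 81586 + \frac{226 \left(155 + 7 \left(19 + 19 \sqrt{19}\right)^{2}\right)}{19 + \left(19 + 19 \sqrt{19}\right)^{2}}$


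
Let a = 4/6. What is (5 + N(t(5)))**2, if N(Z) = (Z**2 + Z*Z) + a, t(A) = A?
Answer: 27889/9 ≈ 3098.8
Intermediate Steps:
a = 2/3 (a = 4*(1/6) = 2/3 ≈ 0.66667)
N(Z) = 2/3 + 2*Z**2 (N(Z) = (Z**2 + Z*Z) + 2/3 = (Z**2 + Z**2) + 2/3 = 2*Z**2 + 2/3 = 2/3 + 2*Z**2)
(5 + N(t(5)))**2 = (5 + (2/3 + 2*5**2))**2 = (5 + (2/3 + 2*25))**2 = (5 + (2/3 + 50))**2 = (5 + 152/3)**2 = (167/3)**2 = 27889/9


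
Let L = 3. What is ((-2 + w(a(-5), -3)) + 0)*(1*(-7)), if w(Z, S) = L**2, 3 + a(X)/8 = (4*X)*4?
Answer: -49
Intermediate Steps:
a(X) = -24 + 128*X (a(X) = -24 + 8*((4*X)*4) = -24 + 8*(16*X) = -24 + 128*X)
w(Z, S) = 9 (w(Z, S) = 3**2 = 9)
((-2 + w(a(-5), -3)) + 0)*(1*(-7)) = ((-2 + 9) + 0)*(1*(-7)) = (7 + 0)*(-7) = 7*(-7) = -49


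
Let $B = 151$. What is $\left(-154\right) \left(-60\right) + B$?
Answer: $9391$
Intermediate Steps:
$\left(-154\right) \left(-60\right) + B = \left(-154\right) \left(-60\right) + 151 = 9240 + 151 = 9391$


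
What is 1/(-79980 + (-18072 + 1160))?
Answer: -1/96892 ≈ -1.0321e-5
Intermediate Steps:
1/(-79980 + (-18072 + 1160)) = 1/(-79980 - 16912) = 1/(-96892) = -1/96892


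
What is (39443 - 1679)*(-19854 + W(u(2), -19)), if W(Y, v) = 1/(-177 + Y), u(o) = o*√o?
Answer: -23483441852604/31321 - 75528*√2/31321 ≈ -7.4977e+8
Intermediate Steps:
u(o) = o^(3/2)
(39443 - 1679)*(-19854 + W(u(2), -19)) = (39443 - 1679)*(-19854 + 1/(-177 + 2^(3/2))) = 37764*(-19854 + 1/(-177 + 2*√2)) = -749766456 + 37764/(-177 + 2*√2)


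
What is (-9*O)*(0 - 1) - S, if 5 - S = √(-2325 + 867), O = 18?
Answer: 157 + 27*I*√2 ≈ 157.0 + 38.184*I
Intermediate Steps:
S = 5 - 27*I*√2 (S = 5 - √(-2325 + 867) = 5 - √(-1458) = 5 - 27*I*√2 ≈ 5.0 - 38.184*I)
(-9*O)*(0 - 1) - S = (-9*18)*(0 - 1) - (5 - 27*I*√2) = -162*(-1) + (-5 + 27*I*√2) = 162 + (-5 + 27*I*√2) = 157 + 27*I*√2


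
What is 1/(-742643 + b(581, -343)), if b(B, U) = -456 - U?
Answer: -1/742756 ≈ -1.3463e-6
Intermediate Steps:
1/(-742643 + b(581, -343)) = 1/(-742643 + (-456 - 1*(-343))) = 1/(-742643 + (-456 + 343)) = 1/(-742643 - 113) = 1/(-742756) = -1/742756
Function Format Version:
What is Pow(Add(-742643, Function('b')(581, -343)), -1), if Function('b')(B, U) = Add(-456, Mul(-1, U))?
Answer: Rational(-1, 742756) ≈ -1.3463e-6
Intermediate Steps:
Pow(Add(-742643, Function('b')(581, -343)), -1) = Pow(Add(-742643, Add(-456, Mul(-1, -343))), -1) = Pow(Add(-742643, Add(-456, 343)), -1) = Pow(Add(-742643, -113), -1) = Pow(-742756, -1) = Rational(-1, 742756)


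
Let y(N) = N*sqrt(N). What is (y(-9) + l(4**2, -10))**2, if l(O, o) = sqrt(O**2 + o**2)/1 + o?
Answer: (10 - 2*sqrt(89) + 27*I)**2 ≈ -650.36 - 478.87*I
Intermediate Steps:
l(O, o) = o + sqrt(O**2 + o**2) (l(O, o) = sqrt(O**2 + o**2)*1 + o = sqrt(O**2 + o**2) + o = o + sqrt(O**2 + o**2))
y(N) = N**(3/2)
(y(-9) + l(4**2, -10))**2 = ((-9)**(3/2) + (-10 + sqrt((4**2)**2 + (-10)**2)))**2 = (-27*I + (-10 + sqrt(16**2 + 100)))**2 = (-27*I + (-10 + sqrt(256 + 100)))**2 = (-27*I + (-10 + sqrt(356)))**2 = (-27*I + (-10 + 2*sqrt(89)))**2 = (-10 - 27*I + 2*sqrt(89))**2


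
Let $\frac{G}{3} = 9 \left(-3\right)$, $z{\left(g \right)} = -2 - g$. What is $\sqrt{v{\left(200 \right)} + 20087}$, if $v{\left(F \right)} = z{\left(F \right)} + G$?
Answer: $2 \sqrt{4951} \approx 140.73$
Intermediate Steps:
$G = -81$ ($G = 3 \cdot 9 \left(-3\right) = 3 \left(-27\right) = -81$)
$v{\left(F \right)} = -83 - F$ ($v{\left(F \right)} = \left(-2 - F\right) - 81 = -83 - F$)
$\sqrt{v{\left(200 \right)} + 20087} = \sqrt{\left(-83 - 200\right) + 20087} = \sqrt{-283 + 20087} = \sqrt{19804} = 2 \sqrt{4951}$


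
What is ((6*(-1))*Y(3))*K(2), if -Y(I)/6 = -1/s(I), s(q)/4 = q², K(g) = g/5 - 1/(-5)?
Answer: -⅗ ≈ -0.60000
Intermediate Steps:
K(g) = ⅕ + g/5 (K(g) = g*(⅕) - 1*(-⅕) = g/5 + ⅕ = ⅕ + g/5)
s(q) = 4*q²
Y(I) = 3/(2*I²) (Y(I) = -(-6)/(4*I²) = -(-6)*1/(4*I²) = -(-3)/(2*I²) = 3/(2*I²))
((6*(-1))*Y(3))*K(2) = ((6*(-1))*((3/2)/3²))*(⅕ + (⅕)*2) = (-9/9)*(⅕ + ⅖) = -6*⅙*(⅗) = -1*⅗ = -⅗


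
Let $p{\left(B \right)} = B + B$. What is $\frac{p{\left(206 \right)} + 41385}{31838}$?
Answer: $\frac{41797}{31838} \approx 1.3128$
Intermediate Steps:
$p{\left(B \right)} = 2 B$
$\frac{p{\left(206 \right)} + 41385}{31838} = \frac{2 \cdot 206 + 41385}{31838} = \left(412 + 41385\right) \frac{1}{31838} = 41797 \cdot \frac{1}{31838} = \frac{41797}{31838}$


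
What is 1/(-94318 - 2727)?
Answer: -1/97045 ≈ -1.0305e-5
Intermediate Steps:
1/(-94318 - 2727) = 1/(-97045) = -1/97045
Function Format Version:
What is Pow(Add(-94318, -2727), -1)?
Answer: Rational(-1, 97045) ≈ -1.0305e-5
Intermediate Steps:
Pow(Add(-94318, -2727), -1) = Pow(-97045, -1) = Rational(-1, 97045)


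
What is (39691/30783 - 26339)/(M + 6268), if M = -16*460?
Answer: 405376873/16807518 ≈ 24.119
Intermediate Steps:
M = -7360
(39691/30783 - 26339)/(M + 6268) = (39691/30783 - 26339)/(-7360 + 6268) = (39691*(1/30783) - 26339)/(-1092) = (39691/30783 - 26339)*(-1/1092) = -810753746/30783*(-1/1092) = 405376873/16807518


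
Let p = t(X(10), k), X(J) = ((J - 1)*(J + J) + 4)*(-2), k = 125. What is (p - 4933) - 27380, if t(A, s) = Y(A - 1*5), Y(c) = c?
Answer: -32686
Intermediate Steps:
X(J) = -8 - 4*J*(-1 + J) (X(J) = ((-1 + J)*(2*J) + 4)*(-2) = (2*J*(-1 + J) + 4)*(-2) = (4 + 2*J*(-1 + J))*(-2) = -8 - 4*J*(-1 + J))
t(A, s) = -5 + A (t(A, s) = A - 1*5 = A - 5 = -5 + A)
p = -373 (p = -5 + (-8 - 4*10² + 4*10) = -5 + (-8 - 4*100 + 40) = -5 + (-8 - 400 + 40) = -5 - 368 = -373)
(p - 4933) - 27380 = (-373 - 4933) - 27380 = -5306 - 27380 = -32686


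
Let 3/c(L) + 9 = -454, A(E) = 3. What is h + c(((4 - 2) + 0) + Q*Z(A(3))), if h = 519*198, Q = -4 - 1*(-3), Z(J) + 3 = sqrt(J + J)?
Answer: 47578803/463 ≈ 1.0276e+5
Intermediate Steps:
Z(J) = -3 + sqrt(2)*sqrt(J) (Z(J) = -3 + sqrt(J + J) = -3 + sqrt(2*J) = -3 + sqrt(2)*sqrt(J))
Q = -1 (Q = -4 + 3 = -1)
c(L) = -3/463 (c(L) = 3/(-9 - 454) = 3/(-463) = 3*(-1/463) = -3/463)
h = 102762
h + c(((4 - 2) + 0) + Q*Z(A(3))) = 102762 - 3/463 = 47578803/463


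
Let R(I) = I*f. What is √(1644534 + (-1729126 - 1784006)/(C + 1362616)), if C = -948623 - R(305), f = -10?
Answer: 3*√31780431879771410/417043 ≈ 1282.4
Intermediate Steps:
R(I) = -10*I (R(I) = I*(-10) = -10*I)
C = -945573 (C = -948623 - (-10)*305 = -948623 - 1*(-3050) = -948623 + 3050 = -945573)
√(1644534 + (-1729126 - 1784006)/(C + 1362616)) = √(1644534 + (-1729126 - 1784006)/(-945573 + 1362616)) = √(1644534 - 3513132/417043) = √(685837879830/417043) = 3*√31780431879771410/417043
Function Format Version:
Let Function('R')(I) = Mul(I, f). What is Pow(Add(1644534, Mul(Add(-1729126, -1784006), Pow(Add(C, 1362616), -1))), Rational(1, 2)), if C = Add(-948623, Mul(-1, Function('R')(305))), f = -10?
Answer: Mul(Rational(3, 417043), Pow(31780431879771410, Rational(1, 2))) ≈ 1282.4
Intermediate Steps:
Function('R')(I) = Mul(-10, I) (Function('R')(I) = Mul(I, -10) = Mul(-10, I))
C = -945573 (C = Add(-948623, Mul(-1, Mul(-10, 305))) = Add(-948623, Mul(-1, -3050)) = Add(-948623, 3050) = -945573)
Pow(Add(1644534, Mul(Add(-1729126, -1784006), Pow(Add(C, 1362616), -1))), Rational(1, 2)) = Pow(Add(1644534, Mul(Add(-1729126, -1784006), Pow(Add(-945573, 1362616), -1))), Rational(1, 2)) = Pow(Add(1644534, Mul(-3513132, Pow(417043, -1))), Rational(1, 2)) = Pow(Add(1644534, Mul(-3513132, Rational(1, 417043))), Rational(1, 2)) = Pow(Add(1644534, Rational(-3513132, 417043)), Rational(1, 2)) = Pow(Rational(685837879830, 417043), Rational(1, 2)) = Mul(Rational(3, 417043), Pow(31780431879771410, Rational(1, 2)))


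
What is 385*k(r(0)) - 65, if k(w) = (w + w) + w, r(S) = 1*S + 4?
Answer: 4555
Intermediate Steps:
r(S) = 4 + S (r(S) = S + 4 = 4 + S)
k(w) = 3*w (k(w) = 2*w + w = 3*w)
385*k(r(0)) - 65 = 385*(3*(4 + 0)) - 65 = 385*(3*4) - 65 = 385*12 - 65 = 4620 - 65 = 4555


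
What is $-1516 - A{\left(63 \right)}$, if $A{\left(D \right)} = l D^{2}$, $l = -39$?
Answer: $153275$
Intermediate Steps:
$A{\left(D \right)} = - 39 D^{2}$
$-1516 - A{\left(63 \right)} = -1516 - - 39 \cdot 63^{2} = -1516 - \left(-39\right) 3969 = -1516 - -154791 = -1516 + 154791 = 153275$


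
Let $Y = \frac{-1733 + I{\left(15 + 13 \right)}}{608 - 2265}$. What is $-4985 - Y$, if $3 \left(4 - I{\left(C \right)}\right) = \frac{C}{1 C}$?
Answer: $- \frac{24785623}{4971} \approx -4986.0$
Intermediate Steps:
$I{\left(C \right)} = \frac{11}{3}$ ($I{\left(C \right)} = 4 - \frac{C \frac{1}{1 C}}{3} = 4 - \frac{C \frac{1}{C}}{3} = 4 - \frac{1}{3} = \frac{11}{3}$)
$Y = \frac{5188}{4971}$ ($Y = \frac{-1733 + \frac{11}{3}}{608 - 2265} = - \frac{5188}{3 \left(-1657\right)} = \left(- \frac{5188}{3}\right) \left(- \frac{1}{1657}\right) = \frac{5188}{4971} \approx 1.0437$)
$-4985 - Y = -4985 - \frac{5188}{4971} = - \frac{24785623}{4971}$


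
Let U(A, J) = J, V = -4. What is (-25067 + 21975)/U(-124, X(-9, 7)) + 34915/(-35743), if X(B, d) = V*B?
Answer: -27943574/321687 ≈ -86.866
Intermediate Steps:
X(B, d) = -4*B
(-25067 + 21975)/U(-124, X(-9, 7)) + 34915/(-35743) = (-25067 + 21975)/((-4*(-9))) + 34915/(-35743) = -3092/36 + 34915*(-1/35743) = -3092*1/36 - 34915/35743 = -773/9 - 34915/35743 = -27943574/321687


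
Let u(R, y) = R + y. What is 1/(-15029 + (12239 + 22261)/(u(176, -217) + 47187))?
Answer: -23573/354261367 ≈ -6.6541e-5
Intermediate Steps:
1/(-15029 + (12239 + 22261)/(u(176, -217) + 47187)) = 1/(-15029 + (12239 + 22261)/((176 - 217) + 47187)) = 1/(-15029 + 34500/(-41 + 47187)) = 1/(-15029 + 34500/47146) = 1/(-15029 + 34500*(1/47146)) = 1/(-15029 + 17250/23573) = 1/(-354261367/23573) = -23573/354261367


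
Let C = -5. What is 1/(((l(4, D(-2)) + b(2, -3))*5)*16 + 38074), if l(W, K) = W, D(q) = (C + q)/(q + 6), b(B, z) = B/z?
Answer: 3/115022 ≈ 2.6082e-5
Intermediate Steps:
D(q) = (-5 + q)/(6 + q) (D(q) = (-5 + q)/(q + 6) = (-5 + q)/(6 + q))
1/(((l(4, D(-2)) + b(2, -3))*5)*16 + 38074) = 1/(((4 + 2/(-3))*5)*16 + 38074) = 1/(((4 + 2*(-1/3))*5)*16 + 38074) = 1/(((4 - 2/3)*5)*16 + 38074) = 1/(((10/3)*5)*16 + 38074) = 1/((50/3)*16 + 38074) = 1/(800/3 + 38074) = 1/(115022/3) = 3/115022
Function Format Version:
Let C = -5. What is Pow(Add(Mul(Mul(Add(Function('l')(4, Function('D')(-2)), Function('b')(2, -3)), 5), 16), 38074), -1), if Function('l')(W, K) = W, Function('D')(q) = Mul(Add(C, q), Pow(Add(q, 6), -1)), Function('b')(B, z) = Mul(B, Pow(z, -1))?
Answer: Rational(3, 115022) ≈ 2.6082e-5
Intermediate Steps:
Function('D')(q) = Mul(Pow(Add(6, q), -1), Add(-5, q)) (Function('D')(q) = Mul(Add(-5, q), Pow(Add(q, 6), -1)) = Mul(Add(-5, q), Pow(Add(6, q), -1)) = Mul(Pow(Add(6, q), -1), Add(-5, q)))
Pow(Add(Mul(Mul(Add(Function('l')(4, Function('D')(-2)), Function('b')(2, -3)), 5), 16), 38074), -1) = Pow(Add(Mul(Mul(Add(4, Mul(2, Pow(-3, -1))), 5), 16), 38074), -1) = Pow(Add(Mul(Mul(Add(4, Mul(2, Rational(-1, 3))), 5), 16), 38074), -1) = Pow(Add(Mul(Mul(Add(4, Rational(-2, 3)), 5), 16), 38074), -1) = Pow(Add(Mul(Mul(Rational(10, 3), 5), 16), 38074), -1) = Pow(Add(Mul(Rational(50, 3), 16), 38074), -1) = Pow(Add(Rational(800, 3), 38074), -1) = Pow(Rational(115022, 3), -1) = Rational(3, 115022)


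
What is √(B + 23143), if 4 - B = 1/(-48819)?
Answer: √55166123881686/48819 ≈ 152.14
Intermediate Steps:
B = 195277/48819 (B = 4 - 1/(-48819) = 4 - 1*(-1/48819) = 4 + 1/48819 = 195277/48819 ≈ 4.0000)
√(B + 23143) = √(195277/48819 + 23143) = √(1130013394/48819) = √55166123881686/48819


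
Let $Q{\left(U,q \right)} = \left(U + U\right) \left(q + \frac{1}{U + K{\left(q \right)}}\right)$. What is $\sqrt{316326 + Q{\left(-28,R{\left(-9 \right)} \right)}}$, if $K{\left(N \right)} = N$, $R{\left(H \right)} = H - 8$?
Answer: $\frac{\sqrt{71387830}}{15} \approx 563.28$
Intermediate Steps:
$R{\left(H \right)} = -8 + H$ ($R{\left(H \right)} = H - 8 = -8 + H$)
$Q{\left(U,q \right)} = 2 U \left(q + \frac{1}{U + q}\right)$ ($Q{\left(U,q \right)} = \left(U + U\right) \left(q + \frac{1}{U + q}\right) = 2 U \left(q + \frac{1}{U + q}\right)$)
$\sqrt{316326 + Q{\left(-28,R{\left(-9 \right)} \right)}} = \sqrt{316326 + 2 \left(-28\right) \frac{1}{-28 - 17} \left(1 + \left(-8 - 9\right)^{2} - 28 \left(-8 - 9\right)\right)} = \sqrt{316326 + 2 \left(-28\right) \frac{1}{-28 - 17} \left(1 + \left(-17\right)^{2} - -476\right)} = \sqrt{316326 + 2 \left(-28\right) \frac{1}{-45} \left(1 + 289 + 476\right)} = \sqrt{316326 + 2 \left(-28\right) \left(- \frac{1}{45}\right) 766} = \sqrt{316326 + \frac{42896}{45}} = \sqrt{\frac{14277566}{45}} = \frac{\sqrt{71387830}}{15}$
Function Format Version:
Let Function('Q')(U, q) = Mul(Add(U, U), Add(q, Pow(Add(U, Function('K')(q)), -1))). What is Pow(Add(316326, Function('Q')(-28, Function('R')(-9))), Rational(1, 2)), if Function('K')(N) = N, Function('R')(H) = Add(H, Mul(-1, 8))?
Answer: Mul(Rational(1, 15), Pow(71387830, Rational(1, 2))) ≈ 563.28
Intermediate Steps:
Function('R')(H) = Add(-8, H) (Function('R')(H) = Add(H, -8) = Add(-8, H))
Function('Q')(U, q) = Mul(2, U, Add(q, Pow(Add(U, q), -1))) (Function('Q')(U, q) = Mul(Add(U, U), Add(q, Pow(Add(U, q), -1))) = Mul(Mul(2, U), Add(q, Pow(Add(U, q), -1))) = Mul(2, U, Add(q, Pow(Add(U, q), -1))))
Pow(Add(316326, Function('Q')(-28, Function('R')(-9))), Rational(1, 2)) = Pow(Add(316326, Mul(2, -28, Pow(Add(-28, Add(-8, -9)), -1), Add(1, Pow(Add(-8, -9), 2), Mul(-28, Add(-8, -9))))), Rational(1, 2)) = Pow(Add(316326, Mul(2, -28, Pow(Add(-28, -17), -1), Add(1, Pow(-17, 2), Mul(-28, -17)))), Rational(1, 2)) = Pow(Add(316326, Mul(2, -28, Pow(-45, -1), Add(1, 289, 476))), Rational(1, 2)) = Pow(Add(316326, Mul(2, -28, Rational(-1, 45), 766)), Rational(1, 2)) = Pow(Add(316326, Rational(42896, 45)), Rational(1, 2)) = Pow(Rational(14277566, 45), Rational(1, 2)) = Mul(Rational(1, 15), Pow(71387830, Rational(1, 2)))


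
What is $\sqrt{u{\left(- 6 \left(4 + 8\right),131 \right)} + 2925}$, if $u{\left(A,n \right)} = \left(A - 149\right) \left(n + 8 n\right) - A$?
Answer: $3 i \sqrt{28618} \approx 507.51 i$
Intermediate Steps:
$u{\left(A,n \right)} = - A + 9 n \left(-149 + A\right)$ ($u{\left(A,n \right)} = \left(-149 + A\right) 9 n - A = 9 n \left(-149 + A\right) - A = - A + 9 n \left(-149 + A\right)$)
$\sqrt{u{\left(- 6 \left(4 + 8\right),131 \right)} + 2925} = \sqrt{\left(- \left(-6\right) \left(4 + 8\right) - 175671 + 9 \left(- 6 \left(4 + 8\right)\right) 131\right) + 2925} = \sqrt{\left(- \left(-6\right) 12 - 175671 + 9 \left(\left(-6\right) 12\right) 131\right) + 2925} = \sqrt{\left(\left(-1\right) \left(-72\right) - 175671 + 9 \left(-72\right) 131\right) + 2925} = \sqrt{\left(72 - 175671 - 84888\right) + 2925} = \sqrt{-260487 + 2925} = \sqrt{-257562} = 3 i \sqrt{28618}$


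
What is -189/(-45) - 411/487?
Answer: 8172/2435 ≈ 3.3561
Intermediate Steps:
-189/(-45) - 411/487 = -189*(-1/45) - 411*1/487 = 21/5 - 411/487 = 8172/2435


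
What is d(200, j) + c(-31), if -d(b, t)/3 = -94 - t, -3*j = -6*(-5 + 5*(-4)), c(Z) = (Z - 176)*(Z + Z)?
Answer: 12966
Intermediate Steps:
c(Z) = 2*Z*(-176 + Z) (c(Z) = (-176 + Z)*(2*Z) = 2*Z*(-176 + Z))
j = -50 (j = -(-2)*(-5 + 5*(-4)) = -(-2)*(-5 - 20) = -(-2)*(-25) = -1/3*150 = -50)
d(b, t) = 282 + 3*t (d(b, t) = -3*(-94 - t) = 282 + 3*t)
d(200, j) + c(-31) = (282 + 3*(-50)) + 2*(-31)*(-176 - 31) = (282 - 150) + 2*(-31)*(-207) = 132 + 12834 = 12966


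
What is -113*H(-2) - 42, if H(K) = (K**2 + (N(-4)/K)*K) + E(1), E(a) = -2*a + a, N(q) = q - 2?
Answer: 297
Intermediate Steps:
N(q) = -2 + q
E(a) = -a
H(K) = -7 + K**2 (H(K) = (K**2 + ((-2 - 4)/K)*K) - 1*1 = (K**2 + (-6/K)*K) - 1 = (K**2 - 6) - 1 = (-6 + K**2) - 1 = -7 + K**2)
-113*H(-2) - 42 = -113*(-7 + (-2)**2) - 42 = -113*(-7 + 4) - 42 = -113*(-3) - 42 = 339 - 42 = 297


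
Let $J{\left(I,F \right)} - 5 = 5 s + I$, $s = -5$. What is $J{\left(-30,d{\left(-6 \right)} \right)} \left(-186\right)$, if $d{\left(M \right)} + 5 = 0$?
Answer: $9300$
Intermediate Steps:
$d{\left(M \right)} = -5$ ($d{\left(M \right)} = -5 + 0 = -5$)
$J{\left(I,F \right)} = -20 + I$ ($J{\left(I,F \right)} = 5 + \left(5 \left(-5\right) + I\right) = 5 + \left(-25 + I\right) = -20 + I$)
$J{\left(-30,d{\left(-6 \right)} \right)} \left(-186\right) = \left(-20 - 30\right) \left(-186\right) = \left(-50\right) \left(-186\right) = 9300$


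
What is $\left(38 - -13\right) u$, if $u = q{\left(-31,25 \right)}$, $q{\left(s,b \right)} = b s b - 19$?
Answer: $-989094$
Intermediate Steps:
$q{\left(s,b \right)} = -19 + s b^{2}$ ($q{\left(s,b \right)} = s b^{2} - 19 = -19 + s b^{2}$)
$u = -19394$ ($u = -19 - 31 \cdot 25^{2} = -19 - 19375 = -19394$)
$\left(38 - -13\right) u = \left(38 - -13\right) \left(-19394\right) = \left(38 + 13\right) \left(-19394\right) = 51 \left(-19394\right) = -989094$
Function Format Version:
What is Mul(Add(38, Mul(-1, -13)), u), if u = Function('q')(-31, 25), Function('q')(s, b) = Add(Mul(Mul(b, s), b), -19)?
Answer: -989094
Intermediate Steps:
Function('q')(s, b) = Add(-19, Mul(s, Pow(b, 2))) (Function('q')(s, b) = Add(Mul(s, Pow(b, 2)), -19) = Add(-19, Mul(s, Pow(b, 2))))
u = -19394 (u = Add(-19, Mul(-31, Pow(25, 2))) = Add(-19, Mul(-31, 625)) = Add(-19, -19375) = -19394)
Mul(Add(38, Mul(-1, -13)), u) = Mul(Add(38, Mul(-1, -13)), -19394) = Mul(Add(38, 13), -19394) = Mul(51, -19394) = -989094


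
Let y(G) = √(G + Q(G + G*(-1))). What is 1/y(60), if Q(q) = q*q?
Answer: √15/30 ≈ 0.12910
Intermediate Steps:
Q(q) = q²
y(G) = √G (y(G) = √(G + (G + G*(-1))²) = √(G + (G - G)²) = √(G + 0²) = √(G + 0) = √G)
1/y(60) = 1/(√60) = 1/(2*√15) = √15/30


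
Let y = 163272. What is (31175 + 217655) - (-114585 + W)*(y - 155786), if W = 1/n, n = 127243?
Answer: 5746241241186/6697 ≈ 8.5803e+8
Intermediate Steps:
W = 1/127243 ≈ 7.8590e-6
(31175 + 217655) - (-114585 + W)*(y - 155786) = (31175 + 217655) - (-114585 + 1/127243)*(163272 - 155786) = 248830 - (-14580139154)*7486/127243 = 248830 - 1*(-5744574826676/6697) = 248830 + 5744574826676/6697 = 5746241241186/6697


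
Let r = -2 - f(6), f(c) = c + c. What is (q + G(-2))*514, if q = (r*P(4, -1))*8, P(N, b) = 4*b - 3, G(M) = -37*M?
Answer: 441012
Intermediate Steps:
f(c) = 2*c
P(N, b) = -3 + 4*b
r = -14 (r = -2 - 2*6 = -2 - 1*12 = -2 - 12 = -14)
q = 784 (q = -14*(-3 + 4*(-1))*8 = -14*(-3 - 4)*8 = -14*(-7)*8 = 98*8 = 784)
(q + G(-2))*514 = (784 - 37*(-2))*514 = (784 + 74)*514 = 858*514 = 441012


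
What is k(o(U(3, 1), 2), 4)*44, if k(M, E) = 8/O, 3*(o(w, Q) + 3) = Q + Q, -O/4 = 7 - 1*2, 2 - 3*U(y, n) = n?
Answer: -88/5 ≈ -17.600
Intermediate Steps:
U(y, n) = ⅔ - n/3
O = -20 (O = -4*(7 - 1*2) = -4*(7 - 2) = -4*5 = -20)
o(w, Q) = -3 + 2*Q/3 (o(w, Q) = -3 + (Q + Q)/3 = -3 + (2*Q)/3 = -3 + 2*Q/3)
k(M, E) = -⅖ (k(M, E) = 8/(-20) = 8*(-1/20) = -⅖)
k(o(U(3, 1), 2), 4)*44 = -⅖*44 = -88/5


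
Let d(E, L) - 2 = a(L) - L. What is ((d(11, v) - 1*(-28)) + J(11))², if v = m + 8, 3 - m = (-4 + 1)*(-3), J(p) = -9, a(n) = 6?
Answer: 625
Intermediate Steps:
m = -6 (m = 3 - (-4 + 1)*(-3) = 3 - (-3)*(-3) = 3 - 1*9 = 3 - 9 = -6)
v = 2 (v = -6 + 8 = 2)
d(E, L) = 8 - L (d(E, L) = 2 + (6 - L) = 8 - L)
((d(11, v) - 1*(-28)) + J(11))² = (((8 - 1*2) - 1*(-28)) - 9)² = (((8 - 2) + 28) - 9)² = ((6 + 28) - 9)² = (34 - 9)² = 25² = 625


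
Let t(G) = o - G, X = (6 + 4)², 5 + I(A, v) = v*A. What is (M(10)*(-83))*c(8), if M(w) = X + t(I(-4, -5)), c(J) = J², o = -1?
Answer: -446208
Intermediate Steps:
I(A, v) = -5 + A*v (I(A, v) = -5 + v*A = -5 + A*v)
X = 100 (X = 10² = 100)
t(G) = -1 - G
M(w) = 84 (M(w) = 100 + (-1 - (-5 - 4*(-5))) = 100 + (-1 - (-5 + 20)) = 100 + (-1 - 1*15) = 100 + (-1 - 15) = 100 - 16 = 84)
(M(10)*(-83))*c(8) = (84*(-83))*8² = -6972*64 = -446208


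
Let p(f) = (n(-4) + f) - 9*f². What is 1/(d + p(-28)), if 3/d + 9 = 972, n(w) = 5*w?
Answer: -321/2280383 ≈ -0.00014077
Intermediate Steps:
d = 1/321 (d = 3/(-9 + 972) = 3/963 = 3*(1/963) = 1/321 ≈ 0.0031153)
p(f) = -20 + f - 9*f² (p(f) = (5*(-4) + f) - 9*f² = (-20 + f) - 9*f² = -20 + f - 9*f²)
1/(d + p(-28)) = 1/(1/321 + (-20 - 28 - 9*(-28)²)) = 1/(1/321 + (-20 - 28 - 9*784)) = 1/(1/321 + (-20 - 28 - 7056)) = 1/(1/321 - 7104) = 1/(-2280383/321) = -321/2280383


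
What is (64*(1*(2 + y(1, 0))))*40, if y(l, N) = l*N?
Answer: 5120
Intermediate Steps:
y(l, N) = N*l
(64*(1*(2 + y(1, 0))))*40 = (64*(1*(2 + 0*1)))*40 = (64*(1*(2 + 0)))*40 = (64*(1*2))*40 = (64*2)*40 = 128*40 = 5120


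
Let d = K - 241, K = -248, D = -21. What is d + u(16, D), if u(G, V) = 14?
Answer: -475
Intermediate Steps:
d = -489 (d = -248 - 241 = -489)
d + u(16, D) = -489 + 14 = -475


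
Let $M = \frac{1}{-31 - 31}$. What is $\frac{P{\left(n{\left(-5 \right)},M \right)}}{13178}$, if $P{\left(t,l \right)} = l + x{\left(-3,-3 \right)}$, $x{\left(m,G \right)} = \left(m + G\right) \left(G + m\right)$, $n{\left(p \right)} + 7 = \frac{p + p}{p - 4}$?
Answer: $\frac{2231}{817036} \approx 0.0027306$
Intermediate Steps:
$n{\left(p \right)} = -7 + \frac{2 p}{-4 + p}$ ($n{\left(p \right)} = -7 + \frac{p + p}{p - 4} = -7 + \frac{2 p}{-4 + p}$)
$x{\left(m,G \right)} = \left(G + m\right)^{2}$ ($x{\left(m,G \right)} = \left(G + m\right) \left(G + m\right) = \left(G + m\right)^{2}$)
$M = - \frac{1}{62}$ ($M = \frac{1}{-62} = - \frac{1}{62} \approx -0.016129$)
$P{\left(t,l \right)} = 36 + l$ ($P{\left(t,l \right)} = l + \left(-3 - 3\right)^{2} = l + \left(-6\right)^{2} = l + 36 = 36 + l$)
$\frac{P{\left(n{\left(-5 \right)},M \right)}}{13178} = \frac{36 - \frac{1}{62}}{13178} = \frac{2231}{62} \cdot \frac{1}{13178} = \frac{2231}{817036}$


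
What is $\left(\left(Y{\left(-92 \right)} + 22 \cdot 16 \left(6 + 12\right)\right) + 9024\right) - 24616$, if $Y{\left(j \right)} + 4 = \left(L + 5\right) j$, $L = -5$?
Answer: $-9260$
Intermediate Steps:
$Y{\left(j \right)} = -4$ ($Y{\left(j \right)} = -4 + \left(-5 + 5\right) j = -4 + 0 j = -4 + 0 = -4$)
$\left(\left(Y{\left(-92 \right)} + 22 \cdot 16 \left(6 + 12\right)\right) + 9024\right) - 24616 = \left(\left(-4 + 22 \cdot 16 \left(6 + 12\right)\right) + 9024\right) - 24616 = \left(\left(-4 + 352 \cdot 18\right) + 9024\right) - 24616 = \left(\left(-4 + 6336\right) + 9024\right) - 24616 = \left(6332 + 9024\right) - 24616 = 15356 - 24616 = -9260$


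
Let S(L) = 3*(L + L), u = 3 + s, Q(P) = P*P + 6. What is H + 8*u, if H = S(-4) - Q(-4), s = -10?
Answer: -102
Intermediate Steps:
Q(P) = 6 + P**2 (Q(P) = P**2 + 6 = 6 + P**2)
u = -7 (u = 3 - 10 = -7)
S(L) = 6*L (S(L) = 3*(2*L) = 6*L)
H = -46 (H = 6*(-4) - (6 + (-4)**2) = -24 - (6 + 16) = -24 - 1*22 = -24 - 22 = -46)
H + 8*u = -46 + 8*(-7) = -46 - 56 = -102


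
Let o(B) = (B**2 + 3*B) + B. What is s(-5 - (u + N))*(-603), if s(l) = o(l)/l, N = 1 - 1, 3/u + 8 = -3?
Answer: 4824/11 ≈ 438.55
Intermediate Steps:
u = -3/11 (u = 3/(-8 - 3) = 3/(-11) = 3*(-1/11) = -3/11 ≈ -0.27273)
N = 0
o(B) = B**2 + 4*B
s(l) = 4 + l (s(l) = (l*(4 + l))/l = 4 + l)
s(-5 - (u + N))*(-603) = (4 + (-5 - (-3/11 + 0)))*(-603) = (4 + (-5 - 1*(-3/11)))*(-603) = (4 + (-5 + 3/11))*(-603) = (4 - 52/11)*(-603) = -8/11*(-603) = 4824/11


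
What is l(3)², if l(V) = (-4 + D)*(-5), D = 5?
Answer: 25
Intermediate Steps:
l(V) = -5 (l(V) = (-4 + 5)*(-5) = 1*(-5) = -5)
l(3)² = (-5)² = 25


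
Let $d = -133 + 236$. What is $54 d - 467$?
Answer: $5095$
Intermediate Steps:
$d = 103$
$54 d - 467 = 54 \cdot 103 - 467 = 5562 - 467 = 5095$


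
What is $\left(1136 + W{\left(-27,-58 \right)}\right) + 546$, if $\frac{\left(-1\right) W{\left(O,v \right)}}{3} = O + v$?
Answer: $1937$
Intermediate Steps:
$W{\left(O,v \right)} = - 3 O - 3 v$ ($W{\left(O,v \right)} = - 3 \left(O + v\right) = - 3 O - 3 v$)
$\left(1136 + W{\left(-27,-58 \right)}\right) + 546 = \left(1136 - -255\right) + 546 = \left(1136 + \left(81 + 174\right)\right) + 546 = \left(1136 + 255\right) + 546 = 1391 + 546 = 1937$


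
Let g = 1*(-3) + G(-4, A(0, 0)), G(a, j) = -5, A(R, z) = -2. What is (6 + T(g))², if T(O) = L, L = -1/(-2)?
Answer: 169/4 ≈ 42.250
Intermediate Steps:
g = -8 (g = 1*(-3) - 5 = -3 - 5 = -8)
L = ½ (L = -1*(-½) = ½ ≈ 0.50000)
T(O) = ½
(6 + T(g))² = (6 + ½)² = (13/2)² = 169/4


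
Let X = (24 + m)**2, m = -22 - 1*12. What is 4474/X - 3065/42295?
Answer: 18892133/422950 ≈ 44.668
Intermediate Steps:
m = -34 (m = -22 - 12 = -34)
X = 100 (X = (24 - 34)**2 = (-10)**2 = 100)
4474/X - 3065/42295 = 4474/100 - 3065/42295 = 4474*(1/100) - 3065*1/42295 = 2237/50 - 613/8459 = 18892133/422950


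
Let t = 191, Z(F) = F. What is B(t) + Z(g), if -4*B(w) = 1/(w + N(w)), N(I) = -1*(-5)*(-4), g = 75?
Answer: 51299/684 ≈ 74.999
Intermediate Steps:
N(I) = -20 (N(I) = 5*(-4) = -20)
B(w) = -1/(4*(-20 + w)) (B(w) = -1/(4*(w - 20)) = -1/(4*(-20 + w)))
B(t) + Z(g) = -1/(-80 + 4*191) + 75 = -1/(-80 + 764) + 75 = -1/684 + 75 = 51299/684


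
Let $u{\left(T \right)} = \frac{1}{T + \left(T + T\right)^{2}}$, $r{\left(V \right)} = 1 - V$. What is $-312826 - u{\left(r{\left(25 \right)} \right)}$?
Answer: $- \frac{713243281}{2280} \approx -3.1283 \cdot 10^{5}$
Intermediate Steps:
$u{\left(T \right)} = \frac{1}{T + 4 T^{2}}$ ($u{\left(T \right)} = \frac{1}{T + \left(2 T\right)^{2}} = \frac{1}{T + 4 T^{2}}$)
$-312826 - u{\left(r{\left(25 \right)} \right)} = -312826 - \frac{1}{\left(1 - 25\right) \left(1 + 4 \left(1 - 25\right)\right)} = -312826 - \frac{1}{\left(-24\right) \left(1 + 4 \left(-24\right)\right)} = -312826 - - \frac{1}{24 \left(1 - 96\right)} = -312826 - - \frac{1}{24 \left(-95\right)} = -312826 - \left(- \frac{1}{24}\right) \left(- \frac{1}{95}\right) = -312826 - \frac{1}{2280} = - \frac{713243281}{2280}$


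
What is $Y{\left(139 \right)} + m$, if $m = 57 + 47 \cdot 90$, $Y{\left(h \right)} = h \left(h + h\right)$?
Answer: $42929$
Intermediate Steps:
$Y{\left(h \right)} = 2 h^{2}$ ($Y{\left(h \right)} = h 2 h = 2 h^{2}$)
$m = 4287$ ($m = 57 + 4230 = 4287$)
$Y{\left(139 \right)} + m = 2 \cdot 139^{2} + 4287 = 2 \cdot 19321 + 4287 = 38642 + 4287 = 42929$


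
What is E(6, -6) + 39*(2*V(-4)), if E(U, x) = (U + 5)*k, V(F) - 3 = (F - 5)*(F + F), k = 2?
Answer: 5872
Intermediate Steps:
V(F) = 3 + 2*F*(-5 + F) (V(F) = 3 + (F - 5)*(F + F) = 3 + (-5 + F)*(2*F) = 3 + 2*F*(-5 + F))
E(U, x) = 10 + 2*U (E(U, x) = (U + 5)*2 = (5 + U)*2 = 10 + 2*U)
E(6, -6) + 39*(2*V(-4)) = (10 + 2*6) + 39*(2*(3 - 10*(-4) + 2*(-4)²)) = (10 + 12) + 39*(2*(3 + 40 + 2*16)) = 22 + 39*(2*(3 + 40 + 32)) = 22 + 39*(2*75) = 22 + 39*150 = 22 + 5850 = 5872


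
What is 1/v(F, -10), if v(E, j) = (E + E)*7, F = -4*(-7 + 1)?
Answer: 1/336 ≈ 0.0029762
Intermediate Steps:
F = 24 (F = -4*(-6) = 24)
v(E, j) = 14*E (v(E, j) = (2*E)*7 = 14*E)
1/v(F, -10) = 1/(14*24) = 1/336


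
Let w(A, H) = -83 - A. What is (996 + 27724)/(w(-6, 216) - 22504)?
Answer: -28720/22581 ≈ -1.2719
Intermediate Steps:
(996 + 27724)/(w(-6, 216) - 22504) = (996 + 27724)/((-83 - 1*(-6)) - 22504) = 28720/((-83 + 6) - 22504) = 28720/(-77 - 22504) = 28720/(-22581) = 28720*(-1/22581) = -28720/22581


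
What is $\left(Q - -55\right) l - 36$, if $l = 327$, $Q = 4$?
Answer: $19257$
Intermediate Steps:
$\left(Q - -55\right) l - 36 = \left(4 - -55\right) 327 - 36 = \left(4 + 55\right) 327 - 36 = 59 \cdot 327 - 36 = 19293 - 36 = 19257$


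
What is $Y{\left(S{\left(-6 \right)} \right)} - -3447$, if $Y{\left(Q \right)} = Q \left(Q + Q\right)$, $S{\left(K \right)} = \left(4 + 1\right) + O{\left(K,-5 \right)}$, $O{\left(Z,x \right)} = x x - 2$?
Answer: $5015$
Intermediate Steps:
$O{\left(Z,x \right)} = -2 + x^{2}$ ($O{\left(Z,x \right)} = x^{2} - 2 = -2 + x^{2}$)
$S{\left(K \right)} = 28$ ($S{\left(K \right)} = \left(4 + 1\right) - \left(2 - \left(-5\right)^{2}\right) = 5 + \left(-2 + 25\right) = 5 + 23 = 28$)
$Y{\left(Q \right)} = 2 Q^{2}$ ($Y{\left(Q \right)} = Q 2 Q = 2 Q^{2}$)
$Y{\left(S{\left(-6 \right)} \right)} - -3447 = 2 \cdot 28^{2} - -3447 = 2 \cdot 784 + 3447 = 1568 + 3447 = 5015$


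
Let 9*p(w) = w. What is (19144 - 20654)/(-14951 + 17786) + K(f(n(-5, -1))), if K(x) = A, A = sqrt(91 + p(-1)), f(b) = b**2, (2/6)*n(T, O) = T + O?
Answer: -302/567 + sqrt(818)/3 ≈ 9.0009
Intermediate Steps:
p(w) = w/9
n(T, O) = 3*O + 3*T (n(T, O) = 3*(T + O) = 3*(O + T) = 3*O + 3*T)
A = sqrt(818)/3 (A = sqrt(91 + (1/9)*(-1)) = sqrt(91 - 1/9) = sqrt(818/9) = sqrt(818)/3 ≈ 9.5336)
K(x) = sqrt(818)/3
(19144 - 20654)/(-14951 + 17786) + K(f(n(-5, -1))) = (19144 - 20654)/(-14951 + 17786) + sqrt(818)/3 = -1510/2835 + sqrt(818)/3 = -1510*1/2835 + sqrt(818)/3 = -302/567 + sqrt(818)/3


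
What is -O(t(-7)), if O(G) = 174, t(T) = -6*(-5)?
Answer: -174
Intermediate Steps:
t(T) = 30
-O(t(-7)) = -1*174 = -174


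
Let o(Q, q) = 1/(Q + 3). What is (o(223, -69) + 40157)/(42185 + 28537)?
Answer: 1008387/1775908 ≈ 0.56781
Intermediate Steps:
o(Q, q) = 1/(3 + Q)
(o(223, -69) + 40157)/(42185 + 28537) = (1/(3 + 223) + 40157)/(42185 + 28537) = (1/226 + 40157)/70722 = (1/226 + 40157)*(1/70722) = (9075483/226)*(1/70722) = 1008387/1775908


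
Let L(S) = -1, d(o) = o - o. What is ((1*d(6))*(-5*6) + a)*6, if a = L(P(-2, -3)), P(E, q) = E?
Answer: -6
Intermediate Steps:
d(o) = 0
a = -1
((1*d(6))*(-5*6) + a)*6 = ((1*0)*(-5*6) - 1)*6 = (0*(-30) - 1)*6 = (0 - 1)*6 = -1*6 = -6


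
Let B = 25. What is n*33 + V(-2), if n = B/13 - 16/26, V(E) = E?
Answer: 535/13 ≈ 41.154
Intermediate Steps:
n = 17/13 (n = 25/13 - 16/26 = 25*(1/13) - 16*1/26 = 25/13 - 8/13 = 17/13 ≈ 1.3077)
n*33 + V(-2) = (17/13)*33 - 2 = 561/13 - 2 = 535/13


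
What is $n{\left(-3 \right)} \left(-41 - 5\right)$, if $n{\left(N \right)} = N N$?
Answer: $-414$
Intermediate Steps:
$n{\left(N \right)} = N^{2}$
$n{\left(-3 \right)} \left(-41 - 5\right) = \left(-3\right)^{2} \left(-41 - 5\right) = 9 \left(-46\right) = -414$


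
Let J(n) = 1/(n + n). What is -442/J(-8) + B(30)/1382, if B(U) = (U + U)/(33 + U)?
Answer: 102621802/14511 ≈ 7072.0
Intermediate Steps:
J(n) = 1/(2*n)
B(U) = 2*U/(33 + U) (B(U) = (2*U)/(33 + U) = 2*U/(33 + U))
-442/J(-8) + B(30)/1382 = -442/((½)/(-8)) + (2*30/(33 + 30))/1382 = -442/((½)*(-⅛)) + (2*30/63)*(1/1382) = -442/(-1/16) + (2*30*(1/63))*(1/1382) = -442*(-16) + (20/21)*(1/1382) = 7072 + 10/14511 = 102621802/14511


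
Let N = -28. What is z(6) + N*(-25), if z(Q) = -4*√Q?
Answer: 700 - 4*√6 ≈ 690.20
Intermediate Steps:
z(6) + N*(-25) = -4*√6 - 28*(-25) = -4*√6 + 700 = 700 - 4*√6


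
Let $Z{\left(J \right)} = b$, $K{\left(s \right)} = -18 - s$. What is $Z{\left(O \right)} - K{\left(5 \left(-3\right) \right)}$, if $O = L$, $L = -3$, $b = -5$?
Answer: $-2$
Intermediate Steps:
$O = -3$
$Z{\left(J \right)} = -5$
$Z{\left(O \right)} - K{\left(5 \left(-3\right) \right)} = -5 - \left(-18 - 5 \left(-3\right)\right) = -5 - \left(-18 - -15\right) = -5 - \left(-18 + 15\right) = -5 - -3 = -5 + 3 = -2$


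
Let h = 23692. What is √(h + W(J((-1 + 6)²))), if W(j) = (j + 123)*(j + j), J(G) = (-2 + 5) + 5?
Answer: 2*√6447 ≈ 160.59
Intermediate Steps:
J(G) = 8 (J(G) = 3 + 5 = 8)
W(j) = 2*j*(123 + j) (W(j) = (123 + j)*(2*j) = 2*j*(123 + j))
√(h + W(J((-1 + 6)²))) = √(23692 + 2*8*(123 + 8)) = √(23692 + 2*8*131) = √(23692 + 2096) = √25788 = 2*√6447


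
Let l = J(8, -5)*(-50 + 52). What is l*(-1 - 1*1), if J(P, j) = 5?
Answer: -20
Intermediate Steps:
l = 10 (l = 5*(-50 + 52) = 5*2 = 10)
l*(-1 - 1*1) = 10*(-1 - 1*1) = 10*(-1 - 1) = 10*(-2) = -20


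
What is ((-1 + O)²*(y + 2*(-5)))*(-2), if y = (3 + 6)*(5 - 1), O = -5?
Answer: -1872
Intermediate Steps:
y = 36 (y = 9*4 = 36)
((-1 + O)²*(y + 2*(-5)))*(-2) = ((-1 - 5)²*(36 + 2*(-5)))*(-2) = ((-6)²*(36 - 10))*(-2) = (36*26)*(-2) = 936*(-2) = -1872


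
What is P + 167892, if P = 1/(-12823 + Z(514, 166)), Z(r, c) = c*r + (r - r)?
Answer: 12172337893/72501 ≈ 1.6789e+5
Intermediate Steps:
Z(r, c) = c*r (Z(r, c) = c*r + 0 = c*r)
P = 1/72501 (P = 1/(-12823 + 166*514) = 1/(-12823 + 85324) = 1/72501 ≈ 1.3793e-5)
P + 167892 = 1/72501 + 167892 = 12172337893/72501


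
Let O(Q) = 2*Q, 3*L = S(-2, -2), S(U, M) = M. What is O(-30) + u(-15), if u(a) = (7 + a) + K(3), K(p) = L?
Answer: -206/3 ≈ -68.667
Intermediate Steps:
L = -⅔ (L = (⅓)*(-2) = -⅔ ≈ -0.66667)
K(p) = -⅔
u(a) = 19/3 + a (u(a) = (7 + a) - ⅔ = 19/3 + a)
O(-30) + u(-15) = 2*(-30) + (19/3 - 15) = -60 - 26/3 = -206/3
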